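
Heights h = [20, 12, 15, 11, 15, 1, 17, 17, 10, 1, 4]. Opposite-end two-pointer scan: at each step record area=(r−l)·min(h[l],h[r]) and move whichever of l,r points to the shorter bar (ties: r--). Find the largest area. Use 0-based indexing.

[0,10] min(20,4)*10=40 best=40 * → r--
[0,9] min(20,1)*9=9 best=40 → r--
[0,8] min(20,10)*8=80 best=80 * → r--
[0,7] min(20,17)*7=119 best=119 * → r--
[0,6] min(20,17)*6=102 best=119 → r--
[0,5] min(20,1)*5=5 best=119 → r--
[0,4] min(20,15)*4=60 best=119 → r--
[0,3] min(20,11)*3=33 best=119 → r--
[0,2] min(20,15)*2=30 best=119 → r--
[0,1] min(20,12)*1=12 best=119 → r--

max area = 119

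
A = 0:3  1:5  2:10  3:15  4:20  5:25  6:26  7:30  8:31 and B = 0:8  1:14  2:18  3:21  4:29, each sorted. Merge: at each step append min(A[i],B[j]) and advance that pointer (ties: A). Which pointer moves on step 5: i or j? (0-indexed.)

[i=0,j=0] A[i]=3<=B[j]=8 take 3 → i++
[i=1,j=0] A[i]=5<=B[j]=8 take 5 → i++
[i=2,j=0] A[i]=10>B[j]=8 take 8 → j++
[i=2,j=1] A[i]=10<=B[j]=14 take 10 → i++
[i=3,j=1] A[i]=15>B[j]=14 take 14 → j++

j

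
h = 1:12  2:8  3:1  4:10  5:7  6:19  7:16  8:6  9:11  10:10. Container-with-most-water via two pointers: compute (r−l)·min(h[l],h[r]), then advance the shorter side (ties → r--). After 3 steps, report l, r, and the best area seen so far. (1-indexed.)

l=1, r=7, best area=90

[1,10] min(12,10)*9=90 best=90 * → r--
[1,9] min(12,11)*8=88 best=90 → r--
[1,8] min(12,6)*7=42 best=90 → r--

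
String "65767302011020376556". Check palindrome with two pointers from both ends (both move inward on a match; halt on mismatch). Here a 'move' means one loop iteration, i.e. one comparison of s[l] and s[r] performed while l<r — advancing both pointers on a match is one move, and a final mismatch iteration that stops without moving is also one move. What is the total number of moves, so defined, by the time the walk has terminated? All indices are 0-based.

l=0 r=19: '6'=='6', l++,r--
l=1 r=18: '5'=='5', l++,r--
l=2 r=17: '7'!='5', stop

3 moves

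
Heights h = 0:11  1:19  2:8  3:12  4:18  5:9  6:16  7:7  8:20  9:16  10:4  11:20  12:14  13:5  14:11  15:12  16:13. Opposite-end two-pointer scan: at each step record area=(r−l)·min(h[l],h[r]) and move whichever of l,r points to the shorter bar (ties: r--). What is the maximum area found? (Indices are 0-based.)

max area = 195

l=0 r=16: min(11,13)*16=176 best=176 *, l++
l=1 r=16: min(19,13)*15=195 best=195 *, r--
l=1 r=15: min(19,12)*14=168 best=195, r--
l=1 r=14: min(19,11)*13=143 best=195, r--
l=1 r=13: min(19,5)*12=60 best=195, r--
l=1 r=12: min(19,14)*11=154 best=195, r--
l=1 r=11: min(19,20)*10=190 best=195, l++
l=2 r=11: min(8,20)*9=72 best=195, l++
l=3 r=11: min(12,20)*8=96 best=195, l++
l=4 r=11: min(18,20)*7=126 best=195, l++
l=5 r=11: min(9,20)*6=54 best=195, l++
l=6 r=11: min(16,20)*5=80 best=195, l++
l=7 r=11: min(7,20)*4=28 best=195, l++
l=8 r=11: min(20,20)*3=60 best=195, r--
l=8 r=10: min(20,4)*2=8 best=195, r--
l=8 r=9: min(20,16)*1=16 best=195, r--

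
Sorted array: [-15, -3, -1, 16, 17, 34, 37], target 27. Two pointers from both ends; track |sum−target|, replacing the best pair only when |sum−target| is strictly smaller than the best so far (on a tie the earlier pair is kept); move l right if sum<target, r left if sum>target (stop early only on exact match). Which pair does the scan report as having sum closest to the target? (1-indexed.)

pair (-3, 34) with sum 31 (|Δ|=4)

[1,7] -15+37=22 d=5 * → l++
[2,7] -3+37=34 d=7 → r--
[2,6] -3+34=31 d=4 * → r--
[2,5] -3+17=14 d=13 → l++
[3,5] -1+17=16 d=11 → l++
[4,5] 16+17=33 d=6 → r--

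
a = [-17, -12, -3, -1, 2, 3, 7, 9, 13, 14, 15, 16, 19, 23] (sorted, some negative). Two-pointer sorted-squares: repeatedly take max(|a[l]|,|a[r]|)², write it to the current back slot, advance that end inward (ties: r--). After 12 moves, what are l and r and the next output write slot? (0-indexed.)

l=3, r=4, next write slot=1

l=0 r=13: |-17|<=|23| out[13]=529, r--
l=0 r=12: |-17|<=|19| out[12]=361, r--
l=0 r=11: |-17|>|16| out[11]=289, l++
l=1 r=11: |-12|<=|16| out[10]=256, r--
l=1 r=10: |-12|<=|15| out[9]=225, r--
l=1 r=9: |-12|<=|14| out[8]=196, r--
l=1 r=8: |-12|<=|13| out[7]=169, r--
l=1 r=7: |-12|>|9| out[6]=144, l++
l=2 r=7: |-3|<=|9| out[5]=81, r--
l=2 r=6: |-3|<=|7| out[4]=49, r--
l=2 r=5: |-3|<=|3| out[3]=9, r--
l=2 r=4: |-3|>|2| out[2]=9, l++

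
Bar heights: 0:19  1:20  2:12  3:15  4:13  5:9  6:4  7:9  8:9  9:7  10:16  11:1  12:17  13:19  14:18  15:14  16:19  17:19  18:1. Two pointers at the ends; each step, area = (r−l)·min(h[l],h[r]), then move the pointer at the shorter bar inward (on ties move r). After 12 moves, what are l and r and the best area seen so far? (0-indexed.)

l=0 r=18: min(19,1)*18=18 best=18 *, r--
l=0 r=17: min(19,19)*17=323 best=323 *, r--
l=0 r=16: min(19,19)*16=304 best=323, r--
l=0 r=15: min(19,14)*15=210 best=323, r--
l=0 r=14: min(19,18)*14=252 best=323, r--
l=0 r=13: min(19,19)*13=247 best=323, r--
l=0 r=12: min(19,17)*12=204 best=323, r--
l=0 r=11: min(19,1)*11=11 best=323, r--
l=0 r=10: min(19,16)*10=160 best=323, r--
l=0 r=9: min(19,7)*9=63 best=323, r--
l=0 r=8: min(19,9)*8=72 best=323, r--
l=0 r=7: min(19,9)*7=63 best=323, r--

l=0, r=6, best area=323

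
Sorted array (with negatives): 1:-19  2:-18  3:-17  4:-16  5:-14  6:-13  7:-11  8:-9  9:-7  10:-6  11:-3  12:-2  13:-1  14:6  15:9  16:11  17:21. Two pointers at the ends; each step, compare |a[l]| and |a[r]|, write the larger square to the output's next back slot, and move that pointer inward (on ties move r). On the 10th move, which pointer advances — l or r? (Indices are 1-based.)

r

l=1 r=17: |-19|<=|21| out[17]=441, r--
l=1 r=16: |-19|>|11| out[16]=361, l++
l=2 r=16: |-18|>|11| out[15]=324, l++
l=3 r=16: |-17|>|11| out[14]=289, l++
l=4 r=16: |-16|>|11| out[13]=256, l++
l=5 r=16: |-14|>|11| out[12]=196, l++
l=6 r=16: |-13|>|11| out[11]=169, l++
l=7 r=16: |-11|<=|11| out[10]=121, r--
l=7 r=15: |-11|>|9| out[9]=121, l++
l=8 r=15: |-9|<=|9| out[8]=81, r--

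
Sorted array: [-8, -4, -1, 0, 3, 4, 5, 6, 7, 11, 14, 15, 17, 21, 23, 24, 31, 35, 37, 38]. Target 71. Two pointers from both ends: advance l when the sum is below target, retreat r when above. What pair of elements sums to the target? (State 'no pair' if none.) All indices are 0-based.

no pair

l=0 r=19: -8+38=30 <71, l++
l=1 r=19: -4+38=34 <71, l++
l=2 r=19: -1+38=37 <71, l++
l=3 r=19: 0+38=38 <71, l++
l=4 r=19: 3+38=41 <71, l++
l=5 r=19: 4+38=42 <71, l++
l=6 r=19: 5+38=43 <71, l++
l=7 r=19: 6+38=44 <71, l++
l=8 r=19: 7+38=45 <71, l++
l=9 r=19: 11+38=49 <71, l++
l=10 r=19: 14+38=52 <71, l++
l=11 r=19: 15+38=53 <71, l++
l=12 r=19: 17+38=55 <71, l++
l=13 r=19: 21+38=59 <71, l++
l=14 r=19: 23+38=61 <71, l++
l=15 r=19: 24+38=62 <71, l++
l=16 r=19: 31+38=69 <71, l++
l=17 r=19: 35+38=73 >71, r--
l=17 r=18: 35+37=72 >71, r--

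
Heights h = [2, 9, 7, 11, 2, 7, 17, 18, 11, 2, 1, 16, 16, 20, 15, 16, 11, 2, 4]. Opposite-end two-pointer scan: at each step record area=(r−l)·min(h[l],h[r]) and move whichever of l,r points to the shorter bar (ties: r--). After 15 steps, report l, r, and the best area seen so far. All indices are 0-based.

l=0 r=18: min(2,4)*18=36 best=36 *, l++
l=1 r=18: min(9,4)*17=68 best=68 *, r--
l=1 r=17: min(9,2)*16=32 best=68, r--
l=1 r=16: min(9,11)*15=135 best=135 *, l++
l=2 r=16: min(7,11)*14=98 best=135, l++
l=3 r=16: min(11,11)*13=143 best=143 *, r--
l=3 r=15: min(11,16)*12=132 best=143, l++
l=4 r=15: min(2,16)*11=22 best=143, l++
l=5 r=15: min(7,16)*10=70 best=143, l++
l=6 r=15: min(17,16)*9=144 best=144 *, r--
l=6 r=14: min(17,15)*8=120 best=144, r--
l=6 r=13: min(17,20)*7=119 best=144, l++
l=7 r=13: min(18,20)*6=108 best=144, l++
l=8 r=13: min(11,20)*5=55 best=144, l++
l=9 r=13: min(2,20)*4=8 best=144, l++

l=10, r=13, best area=144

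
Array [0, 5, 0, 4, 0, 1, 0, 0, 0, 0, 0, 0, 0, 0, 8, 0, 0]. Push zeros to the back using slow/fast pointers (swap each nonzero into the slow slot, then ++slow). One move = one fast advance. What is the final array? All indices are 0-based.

[5, 4, 1, 8, 0, 0, 0, 0, 0, 0, 0, 0, 0, 0, 0, 0, 0]

slow=0 fast=0: a[fast]=0, fast++
slow=0 fast=1: a[fast]=5≠0 swap→a[0]=5, slow++,fast++
slow=1 fast=2: a[fast]=0, fast++
slow=1 fast=3: a[fast]=4≠0 swap→a[1]=4, slow++,fast++
slow=2 fast=4: a[fast]=0, fast++
slow=2 fast=5: a[fast]=1≠0 swap→a[2]=1, slow++,fast++
slow=3 fast=6: a[fast]=0, fast++
slow=3 fast=7: a[fast]=0, fast++
slow=3 fast=8: a[fast]=0, fast++
slow=3 fast=9: a[fast]=0, fast++
slow=3 fast=10: a[fast]=0, fast++
slow=3 fast=11: a[fast]=0, fast++
slow=3 fast=12: a[fast]=0, fast++
slow=3 fast=13: a[fast]=0, fast++
slow=3 fast=14: a[fast]=8≠0 swap→a[3]=8, slow++,fast++
slow=4 fast=15: a[fast]=0, fast++
slow=4 fast=16: a[fast]=0, fast++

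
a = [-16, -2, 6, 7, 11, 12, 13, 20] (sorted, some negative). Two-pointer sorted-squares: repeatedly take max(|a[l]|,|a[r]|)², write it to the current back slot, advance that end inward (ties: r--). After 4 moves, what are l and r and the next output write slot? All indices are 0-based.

l=0 r=7: |-16|<=|20| out[7]=400, r--
l=0 r=6: |-16|>|13| out[6]=256, l++
l=1 r=6: |-2|<=|13| out[5]=169, r--
l=1 r=5: |-2|<=|12| out[4]=144, r--

l=1, r=4, next write slot=3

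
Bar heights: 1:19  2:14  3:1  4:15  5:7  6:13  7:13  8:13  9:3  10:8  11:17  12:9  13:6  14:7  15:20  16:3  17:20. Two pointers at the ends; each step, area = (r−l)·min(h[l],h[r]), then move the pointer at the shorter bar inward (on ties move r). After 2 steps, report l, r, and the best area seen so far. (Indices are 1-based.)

[1,17] min(19,20)*16=304 best=304 * → l++
[2,17] min(14,20)*15=210 best=304 → l++

l=3, r=17, best area=304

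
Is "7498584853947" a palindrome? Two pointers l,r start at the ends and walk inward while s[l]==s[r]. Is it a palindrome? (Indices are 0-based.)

l=0 r=12: '7'=='7', l++,r--
l=1 r=11: '4'=='4', l++,r--
l=2 r=10: '9'=='9', l++,r--
l=3 r=9: '8'!='3', stop

not a palindrome (mismatch at 3,9)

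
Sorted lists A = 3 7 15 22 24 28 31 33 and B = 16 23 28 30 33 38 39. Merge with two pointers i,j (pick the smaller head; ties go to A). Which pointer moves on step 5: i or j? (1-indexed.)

i

[i=1,j=1] A[i]=3<=B[j]=16 take 3 → i++
[i=2,j=1] A[i]=7<=B[j]=16 take 7 → i++
[i=3,j=1] A[i]=15<=B[j]=16 take 15 → i++
[i=4,j=1] A[i]=22>B[j]=16 take 16 → j++
[i=4,j=2] A[i]=22<=B[j]=23 take 22 → i++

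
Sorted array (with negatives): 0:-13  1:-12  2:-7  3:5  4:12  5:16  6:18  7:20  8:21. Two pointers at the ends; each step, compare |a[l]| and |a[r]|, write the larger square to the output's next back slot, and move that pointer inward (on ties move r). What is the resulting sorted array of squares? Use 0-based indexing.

[0,8] |-13|<=|21| out[8]=441 → r--
[0,7] |-13|<=|20| out[7]=400 → r--
[0,6] |-13|<=|18| out[6]=324 → r--
[0,5] |-13|<=|16| out[5]=256 → r--
[0,4] |-13|>|12| out[4]=169 → l++
[1,4] |-12|<=|12| out[3]=144 → r--
[1,3] |-12|>|5| out[2]=144 → l++
[2,3] |-7|>|5| out[1]=49 → l++
[3,3] |5|<=|5| out[0]=25 → r--

[25, 49, 144, 144, 169, 256, 324, 400, 441]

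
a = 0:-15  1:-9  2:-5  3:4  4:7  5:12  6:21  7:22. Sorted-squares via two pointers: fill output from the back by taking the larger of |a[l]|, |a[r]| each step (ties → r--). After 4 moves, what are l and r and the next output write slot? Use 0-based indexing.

l=1, r=4, next write slot=3

l=0 r=7: |-15|<=|22| out[7]=484, r--
l=0 r=6: |-15|<=|21| out[6]=441, r--
l=0 r=5: |-15|>|12| out[5]=225, l++
l=1 r=5: |-9|<=|12| out[4]=144, r--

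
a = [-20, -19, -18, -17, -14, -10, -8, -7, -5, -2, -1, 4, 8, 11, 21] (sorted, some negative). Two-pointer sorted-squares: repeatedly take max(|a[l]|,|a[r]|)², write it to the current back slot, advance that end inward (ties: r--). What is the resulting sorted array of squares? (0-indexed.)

[1, 4, 16, 25, 49, 64, 64, 100, 121, 196, 289, 324, 361, 400, 441]

[0,14] |-20|<=|21| out[14]=441 → r--
[0,13] |-20|>|11| out[13]=400 → l++
[1,13] |-19|>|11| out[12]=361 → l++
[2,13] |-18|>|11| out[11]=324 → l++
[3,13] |-17|>|11| out[10]=289 → l++
[4,13] |-14|>|11| out[9]=196 → l++
[5,13] |-10|<=|11| out[8]=121 → r--
[5,12] |-10|>|8| out[7]=100 → l++
[6,12] |-8|<=|8| out[6]=64 → r--
[6,11] |-8|>|4| out[5]=64 → l++
[7,11] |-7|>|4| out[4]=49 → l++
[8,11] |-5|>|4| out[3]=25 → l++
[9,11] |-2|<=|4| out[2]=16 → r--
[9,10] |-2|>|-1| out[1]=4 → l++
[10,10] |-1|<=|-1| out[0]=1 → r--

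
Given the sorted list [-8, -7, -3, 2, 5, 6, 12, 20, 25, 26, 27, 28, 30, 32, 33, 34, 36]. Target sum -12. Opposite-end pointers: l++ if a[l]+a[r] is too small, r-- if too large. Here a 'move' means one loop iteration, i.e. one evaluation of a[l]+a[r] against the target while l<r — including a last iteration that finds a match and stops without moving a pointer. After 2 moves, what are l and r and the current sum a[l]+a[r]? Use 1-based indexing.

l=1, r=15, sum=25

l=1 r=17: -8+36=28 >-12, r--
l=1 r=16: -8+34=26 >-12, r--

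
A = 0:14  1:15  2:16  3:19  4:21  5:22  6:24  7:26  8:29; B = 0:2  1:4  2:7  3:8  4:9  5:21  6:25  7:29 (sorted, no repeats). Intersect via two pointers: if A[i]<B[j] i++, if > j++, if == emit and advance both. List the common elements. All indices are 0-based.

[i=0,j=0] 14>2 → j++
[i=0,j=1] 14>4 → j++
[i=0,j=2] 14>7 → j++
[i=0,j=3] 14>8 → j++
[i=0,j=4] 14>9 → j++
[i=0,j=5] 14<21 → i++
[i=1,j=5] 15<21 → i++
[i=2,j=5] 16<21 → i++
[i=3,j=5] 19<21 → i++
[i=4,j=5] 21==21 emit → i++,j++
[i=5,j=6] 22<25 → i++
[i=6,j=6] 24<25 → i++
[i=7,j=6] 26>25 → j++
[i=7,j=7] 26<29 → i++
[i=8,j=7] 29==29 emit → i++,j++

intersection = [21, 29]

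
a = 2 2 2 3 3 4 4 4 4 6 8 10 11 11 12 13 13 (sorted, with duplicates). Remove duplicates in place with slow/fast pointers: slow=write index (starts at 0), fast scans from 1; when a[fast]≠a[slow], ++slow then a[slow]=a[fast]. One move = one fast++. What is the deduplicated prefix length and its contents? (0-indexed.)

slow=0 fast=1: a[fast]=2=a[slow] dup, fast++
slow=0 fast=2: a[fast]=2=a[slow] dup, fast++
slow=0 fast=3: a[fast]=3≠a[slow]=2 write a[1]=3, slow++,fast++
slow=1 fast=4: a[fast]=3=a[slow] dup, fast++
slow=1 fast=5: a[fast]=4≠a[slow]=3 write a[2]=4, slow++,fast++
slow=2 fast=6: a[fast]=4=a[slow] dup, fast++
slow=2 fast=7: a[fast]=4=a[slow] dup, fast++
slow=2 fast=8: a[fast]=4=a[slow] dup, fast++
slow=2 fast=9: a[fast]=6≠a[slow]=4 write a[3]=6, slow++,fast++
slow=3 fast=10: a[fast]=8≠a[slow]=6 write a[4]=8, slow++,fast++
slow=4 fast=11: a[fast]=10≠a[slow]=8 write a[5]=10, slow++,fast++
slow=5 fast=12: a[fast]=11≠a[slow]=10 write a[6]=11, slow++,fast++
slow=6 fast=13: a[fast]=11=a[slow] dup, fast++
slow=6 fast=14: a[fast]=12≠a[slow]=11 write a[7]=12, slow++,fast++
slow=7 fast=15: a[fast]=13≠a[slow]=12 write a[8]=13, slow++,fast++
slow=8 fast=16: a[fast]=13=a[slow] dup, fast++

length 9; prefix = [2, 3, 4, 6, 8, 10, 11, 12, 13]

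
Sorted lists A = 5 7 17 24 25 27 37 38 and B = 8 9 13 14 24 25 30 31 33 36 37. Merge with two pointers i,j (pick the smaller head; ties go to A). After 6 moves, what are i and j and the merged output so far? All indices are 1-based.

i=1 j=1: A[i]=5<=B[j]=8 take 5, i++
i=2 j=1: A[i]=7<=B[j]=8 take 7, i++
i=3 j=1: A[i]=17>B[j]=8 take 8, j++
i=3 j=2: A[i]=17>B[j]=9 take 9, j++
i=3 j=3: A[i]=17>B[j]=13 take 13, j++
i=3 j=4: A[i]=17>B[j]=14 take 14, j++

i=3, j=5, merged so far=[5, 7, 8, 9, 13, 14]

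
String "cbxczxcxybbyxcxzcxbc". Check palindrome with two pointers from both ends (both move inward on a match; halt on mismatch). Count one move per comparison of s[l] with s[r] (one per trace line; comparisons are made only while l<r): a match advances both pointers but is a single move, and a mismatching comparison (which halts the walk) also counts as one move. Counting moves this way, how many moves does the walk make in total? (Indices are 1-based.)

[1,20] 'c'=='c' → l++,r--
[2,19] 'b'=='b' → l++,r--
[3,18] 'x'=='x' → l++,r--
[4,17] 'c'=='c' → l++,r--
[5,16] 'z'=='z' → l++,r--
[6,15] 'x'=='x' → l++,r--
[7,14] 'c'=='c' → l++,r--
[8,13] 'x'=='x' → l++,r--
[9,12] 'y'=='y' → l++,r--
[10,11] 'b'=='b' → l++,r--

10 moves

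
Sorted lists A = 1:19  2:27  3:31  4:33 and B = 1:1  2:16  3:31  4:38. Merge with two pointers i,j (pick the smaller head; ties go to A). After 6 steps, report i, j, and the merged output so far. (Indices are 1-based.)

[i=1,j=1] A[i]=19>B[j]=1 take 1 → j++
[i=1,j=2] A[i]=19>B[j]=16 take 16 → j++
[i=1,j=3] A[i]=19<=B[j]=31 take 19 → i++
[i=2,j=3] A[i]=27<=B[j]=31 take 27 → i++
[i=3,j=3] A[i]=31<=B[j]=31 take 31 → i++
[i=4,j=3] A[i]=33>B[j]=31 take 31 → j++

i=4, j=4, merged so far=[1, 16, 19, 27, 31, 31]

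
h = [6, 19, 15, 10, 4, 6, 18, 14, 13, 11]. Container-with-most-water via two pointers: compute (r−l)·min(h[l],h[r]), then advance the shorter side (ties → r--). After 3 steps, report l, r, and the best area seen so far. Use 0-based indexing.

l=1, r=7, best area=91

l=0 r=9: min(6,11)*9=54 best=54 *, l++
l=1 r=9: min(19,11)*8=88 best=88 *, r--
l=1 r=8: min(19,13)*7=91 best=91 *, r--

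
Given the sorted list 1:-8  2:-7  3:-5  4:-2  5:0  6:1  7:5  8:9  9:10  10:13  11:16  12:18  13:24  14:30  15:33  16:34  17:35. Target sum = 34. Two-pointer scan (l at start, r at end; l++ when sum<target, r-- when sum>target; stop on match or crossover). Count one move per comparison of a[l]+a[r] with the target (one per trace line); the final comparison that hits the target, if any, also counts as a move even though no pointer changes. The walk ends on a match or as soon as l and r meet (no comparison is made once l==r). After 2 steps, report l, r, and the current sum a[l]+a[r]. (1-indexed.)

l=1 r=17: -8+35=27 <34, l++
l=2 r=17: -7+35=28 <34, l++

l=3, r=17, sum=30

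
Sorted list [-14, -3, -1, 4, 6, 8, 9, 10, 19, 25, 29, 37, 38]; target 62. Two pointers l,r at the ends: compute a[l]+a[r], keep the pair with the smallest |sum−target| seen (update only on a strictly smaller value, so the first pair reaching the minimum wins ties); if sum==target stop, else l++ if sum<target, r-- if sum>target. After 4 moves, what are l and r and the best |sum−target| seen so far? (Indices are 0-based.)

l=4, r=12, best |Δ|=20

[0,12] -14+38=24 d=38 * → l++
[1,12] -3+38=35 d=27 * → l++
[2,12] -1+38=37 d=25 * → l++
[3,12] 4+38=42 d=20 * → l++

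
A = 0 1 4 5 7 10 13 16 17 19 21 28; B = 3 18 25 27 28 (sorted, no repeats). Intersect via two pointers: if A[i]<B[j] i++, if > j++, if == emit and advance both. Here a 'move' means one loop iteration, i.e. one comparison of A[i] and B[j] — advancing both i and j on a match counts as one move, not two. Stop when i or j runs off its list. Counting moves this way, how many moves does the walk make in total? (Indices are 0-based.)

16 moves

i=0 j=0: 0<3, i++
i=1 j=0: 1<3, i++
i=2 j=0: 4>3, j++
i=2 j=1: 4<18, i++
i=3 j=1: 5<18, i++
i=4 j=1: 7<18, i++
i=5 j=1: 10<18, i++
i=6 j=1: 13<18, i++
i=7 j=1: 16<18, i++
i=8 j=1: 17<18, i++
i=9 j=1: 19>18, j++
i=9 j=2: 19<25, i++
i=10 j=2: 21<25, i++
i=11 j=2: 28>25, j++
i=11 j=3: 28>27, j++
i=11 j=4: 28==28 emit, i++,j++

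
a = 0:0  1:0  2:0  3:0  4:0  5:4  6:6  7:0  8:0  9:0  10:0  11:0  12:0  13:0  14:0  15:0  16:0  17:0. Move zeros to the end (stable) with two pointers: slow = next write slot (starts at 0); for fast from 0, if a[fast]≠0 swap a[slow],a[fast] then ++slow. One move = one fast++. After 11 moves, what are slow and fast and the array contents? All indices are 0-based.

slow=0 fast=0: a[fast]=0, fast++
slow=0 fast=1: a[fast]=0, fast++
slow=0 fast=2: a[fast]=0, fast++
slow=0 fast=3: a[fast]=0, fast++
slow=0 fast=4: a[fast]=0, fast++
slow=0 fast=5: a[fast]=4≠0 swap→a[0]=4, slow++,fast++
slow=1 fast=6: a[fast]=6≠0 swap→a[1]=6, slow++,fast++
slow=2 fast=7: a[fast]=0, fast++
slow=2 fast=8: a[fast]=0, fast++
slow=2 fast=9: a[fast]=0, fast++
slow=2 fast=10: a[fast]=0, fast++

slow=2, fast=11, a=[4, 6, 0, 0, 0, 0, 0, 0, 0, 0, 0, 0, 0, 0, 0, 0, 0, 0]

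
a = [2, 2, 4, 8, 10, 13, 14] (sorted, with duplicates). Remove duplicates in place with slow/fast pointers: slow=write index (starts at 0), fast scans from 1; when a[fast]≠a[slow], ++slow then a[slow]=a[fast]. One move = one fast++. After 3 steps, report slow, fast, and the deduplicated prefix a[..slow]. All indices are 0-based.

slow=0 fast=1: a[fast]=2=a[slow] dup, fast++
slow=0 fast=2: a[fast]=4≠a[slow]=2 write a[1]=4, slow++,fast++
slow=1 fast=3: a[fast]=8≠a[slow]=4 write a[2]=8, slow++,fast++

slow=2, fast=4, prefix=[2, 4, 8]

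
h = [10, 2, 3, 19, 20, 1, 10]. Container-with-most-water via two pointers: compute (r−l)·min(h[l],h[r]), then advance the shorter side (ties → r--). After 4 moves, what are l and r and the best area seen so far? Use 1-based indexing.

[1,7] min(10,10)*6=60 best=60 * → r--
[1,6] min(10,1)*5=5 best=60 → r--
[1,5] min(10,20)*4=40 best=60 → l++
[2,5] min(2,20)*3=6 best=60 → l++

l=3, r=5, best area=60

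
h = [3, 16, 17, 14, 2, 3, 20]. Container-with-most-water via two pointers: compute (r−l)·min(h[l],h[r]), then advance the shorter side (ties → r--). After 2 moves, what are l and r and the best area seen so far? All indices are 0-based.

[0,6] min(3,20)*6=18 best=18 * → l++
[1,6] min(16,20)*5=80 best=80 * → l++

l=2, r=6, best area=80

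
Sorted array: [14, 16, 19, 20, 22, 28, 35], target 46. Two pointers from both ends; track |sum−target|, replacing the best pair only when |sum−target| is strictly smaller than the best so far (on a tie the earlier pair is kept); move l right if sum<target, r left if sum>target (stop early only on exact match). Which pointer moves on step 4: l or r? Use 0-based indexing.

r

[0,6] 14+35=49 d=3 * → r--
[0,5] 14+28=42 d=4 → l++
[1,5] 16+28=44 d=2 * → l++
[2,5] 19+28=47 d=1 * → r--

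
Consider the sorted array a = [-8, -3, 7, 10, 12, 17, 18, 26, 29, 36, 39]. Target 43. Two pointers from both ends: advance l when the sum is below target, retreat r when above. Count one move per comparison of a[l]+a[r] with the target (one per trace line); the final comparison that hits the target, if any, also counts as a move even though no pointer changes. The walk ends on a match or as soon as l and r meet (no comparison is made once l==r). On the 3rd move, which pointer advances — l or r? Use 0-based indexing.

l=0 r=10: -8+39=31 <43, l++
l=1 r=10: -3+39=36 <43, l++
l=2 r=10: 7+39=46 >43, r--

r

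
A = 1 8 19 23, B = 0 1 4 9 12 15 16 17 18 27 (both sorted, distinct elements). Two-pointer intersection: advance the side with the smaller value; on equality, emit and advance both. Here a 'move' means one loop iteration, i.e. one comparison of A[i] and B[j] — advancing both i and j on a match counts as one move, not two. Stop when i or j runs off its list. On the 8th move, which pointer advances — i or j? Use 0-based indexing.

[i=0,j=0] 1>0 → j++
[i=0,j=1] 1==1 emit → i++,j++
[i=1,j=2] 8>4 → j++
[i=1,j=3] 8<9 → i++
[i=2,j=3] 19>9 → j++
[i=2,j=4] 19>12 → j++
[i=2,j=5] 19>15 → j++
[i=2,j=6] 19>16 → j++

j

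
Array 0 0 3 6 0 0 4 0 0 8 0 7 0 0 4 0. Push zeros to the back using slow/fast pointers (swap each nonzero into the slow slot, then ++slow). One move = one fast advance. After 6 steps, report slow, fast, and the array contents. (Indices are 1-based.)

slow=1 fast=1: a[fast]=0, fast++
slow=1 fast=2: a[fast]=0, fast++
slow=1 fast=3: a[fast]=3≠0 swap→a[1]=3, slow++,fast++
slow=2 fast=4: a[fast]=6≠0 swap→a[2]=6, slow++,fast++
slow=3 fast=5: a[fast]=0, fast++
slow=3 fast=6: a[fast]=0, fast++

slow=3, fast=7, a=[3, 6, 0, 0, 0, 0, 4, 0, 0, 8, 0, 7, 0, 0, 4, 0]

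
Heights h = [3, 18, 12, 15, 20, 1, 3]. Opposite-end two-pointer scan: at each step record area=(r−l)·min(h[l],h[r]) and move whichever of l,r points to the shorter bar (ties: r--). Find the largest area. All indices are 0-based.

[0,6] min(3,3)*6=18 best=18 * → r--
[0,5] min(3,1)*5=5 best=18 → r--
[0,4] min(3,20)*4=12 best=18 → l++
[1,4] min(18,20)*3=54 best=54 * → l++
[2,4] min(12,20)*2=24 best=54 → l++
[3,4] min(15,20)*1=15 best=54 → l++

max area = 54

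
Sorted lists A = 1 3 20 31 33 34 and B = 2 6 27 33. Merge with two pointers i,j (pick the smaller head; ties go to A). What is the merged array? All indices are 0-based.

i=0 j=0: A[i]=1<=B[j]=2 take 1, i++
i=1 j=0: A[i]=3>B[j]=2 take 2, j++
i=1 j=1: A[i]=3<=B[j]=6 take 3, i++
i=2 j=1: A[i]=20>B[j]=6 take 6, j++
i=2 j=2: A[i]=20<=B[j]=27 take 20, i++
i=3 j=2: A[i]=31>B[j]=27 take 27, j++
i=3 j=3: A[i]=31<=B[j]=33 take 31, i++
i=4 j=3: A[i]=33<=B[j]=33 take 33, i++
i=5 j=3: A[i]=34>B[j]=33 take 33, j++
i=5 j=4: B done, take A[i]=34, i++

[1, 2, 3, 6, 20, 27, 31, 33, 33, 34]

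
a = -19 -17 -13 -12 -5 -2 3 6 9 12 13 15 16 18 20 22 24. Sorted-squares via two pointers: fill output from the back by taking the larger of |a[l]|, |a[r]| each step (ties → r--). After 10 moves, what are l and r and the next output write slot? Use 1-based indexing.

[1,17] |-19|<=|24| out[17]=576 → r--
[1,16] |-19|<=|22| out[16]=484 → r--
[1,15] |-19|<=|20| out[15]=400 → r--
[1,14] |-19|>|18| out[14]=361 → l++
[2,14] |-17|<=|18| out[13]=324 → r--
[2,13] |-17|>|16| out[12]=289 → l++
[3,13] |-13|<=|16| out[11]=256 → r--
[3,12] |-13|<=|15| out[10]=225 → r--
[3,11] |-13|<=|13| out[9]=169 → r--
[3,10] |-13|>|12| out[8]=169 → l++

l=4, r=10, next write slot=7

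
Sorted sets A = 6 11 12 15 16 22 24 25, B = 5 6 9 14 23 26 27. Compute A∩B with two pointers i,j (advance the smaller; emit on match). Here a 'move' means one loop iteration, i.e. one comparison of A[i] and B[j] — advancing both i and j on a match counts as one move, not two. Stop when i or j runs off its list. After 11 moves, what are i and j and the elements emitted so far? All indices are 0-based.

i=0 j=0: 6>5, j++
i=0 j=1: 6==6 emit, i++,j++
i=1 j=2: 11>9, j++
i=1 j=3: 11<14, i++
i=2 j=3: 12<14, i++
i=3 j=3: 15>14, j++
i=3 j=4: 15<23, i++
i=4 j=4: 16<23, i++
i=5 j=4: 22<23, i++
i=6 j=4: 24>23, j++
i=6 j=5: 24<26, i++

i=7, j=5, emitted=[6]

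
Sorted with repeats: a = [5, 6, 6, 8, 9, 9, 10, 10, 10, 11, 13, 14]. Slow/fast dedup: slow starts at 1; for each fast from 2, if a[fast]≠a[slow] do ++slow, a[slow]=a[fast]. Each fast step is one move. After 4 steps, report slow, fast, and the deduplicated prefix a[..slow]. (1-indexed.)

slow=1 fast=2: a[fast]=6≠a[slow]=5 write a[2]=6, slow++,fast++
slow=2 fast=3: a[fast]=6=a[slow] dup, fast++
slow=2 fast=4: a[fast]=8≠a[slow]=6 write a[3]=8, slow++,fast++
slow=3 fast=5: a[fast]=9≠a[slow]=8 write a[4]=9, slow++,fast++

slow=4, fast=6, prefix=[5, 6, 8, 9]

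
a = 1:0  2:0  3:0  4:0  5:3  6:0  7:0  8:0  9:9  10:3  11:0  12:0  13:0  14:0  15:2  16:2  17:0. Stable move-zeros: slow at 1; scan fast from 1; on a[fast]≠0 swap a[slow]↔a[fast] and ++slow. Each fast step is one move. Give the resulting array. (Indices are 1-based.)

slow=1 fast=1: a[fast]=0, fast++
slow=1 fast=2: a[fast]=0, fast++
slow=1 fast=3: a[fast]=0, fast++
slow=1 fast=4: a[fast]=0, fast++
slow=1 fast=5: a[fast]=3≠0 swap→a[1]=3, slow++,fast++
slow=2 fast=6: a[fast]=0, fast++
slow=2 fast=7: a[fast]=0, fast++
slow=2 fast=8: a[fast]=0, fast++
slow=2 fast=9: a[fast]=9≠0 swap→a[2]=9, slow++,fast++
slow=3 fast=10: a[fast]=3≠0 swap→a[3]=3, slow++,fast++
slow=4 fast=11: a[fast]=0, fast++
slow=4 fast=12: a[fast]=0, fast++
slow=4 fast=13: a[fast]=0, fast++
slow=4 fast=14: a[fast]=0, fast++
slow=4 fast=15: a[fast]=2≠0 swap→a[4]=2, slow++,fast++
slow=5 fast=16: a[fast]=2≠0 swap→a[5]=2, slow++,fast++
slow=6 fast=17: a[fast]=0, fast++

[3, 9, 3, 2, 2, 0, 0, 0, 0, 0, 0, 0, 0, 0, 0, 0, 0]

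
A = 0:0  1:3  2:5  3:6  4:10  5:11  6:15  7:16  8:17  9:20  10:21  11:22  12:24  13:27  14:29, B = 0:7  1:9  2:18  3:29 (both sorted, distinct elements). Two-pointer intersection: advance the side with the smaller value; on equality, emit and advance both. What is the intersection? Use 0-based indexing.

i=0 j=0: 0<7, i++
i=1 j=0: 3<7, i++
i=2 j=0: 5<7, i++
i=3 j=0: 6<7, i++
i=4 j=0: 10>7, j++
i=4 j=1: 10>9, j++
i=4 j=2: 10<18, i++
i=5 j=2: 11<18, i++
i=6 j=2: 15<18, i++
i=7 j=2: 16<18, i++
i=8 j=2: 17<18, i++
i=9 j=2: 20>18, j++
i=9 j=3: 20<29, i++
i=10 j=3: 21<29, i++
i=11 j=3: 22<29, i++
i=12 j=3: 24<29, i++
i=13 j=3: 27<29, i++
i=14 j=3: 29==29 emit, i++,j++

intersection = [29]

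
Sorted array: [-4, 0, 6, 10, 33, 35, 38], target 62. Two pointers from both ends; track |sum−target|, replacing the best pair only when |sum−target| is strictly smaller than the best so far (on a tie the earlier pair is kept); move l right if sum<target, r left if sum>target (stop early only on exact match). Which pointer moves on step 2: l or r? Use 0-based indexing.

l=0 r=6: -4+38=34 d=28 *, l++
l=1 r=6: 0+38=38 d=24 *, l++

l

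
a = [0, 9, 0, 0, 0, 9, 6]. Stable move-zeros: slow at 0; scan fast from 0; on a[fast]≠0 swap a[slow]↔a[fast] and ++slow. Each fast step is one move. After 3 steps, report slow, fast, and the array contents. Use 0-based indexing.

slow=1, fast=3, a=[9, 0, 0, 0, 0, 9, 6]

slow=0 fast=0: a[fast]=0, fast++
slow=0 fast=1: a[fast]=9≠0 swap→a[0]=9, slow++,fast++
slow=1 fast=2: a[fast]=0, fast++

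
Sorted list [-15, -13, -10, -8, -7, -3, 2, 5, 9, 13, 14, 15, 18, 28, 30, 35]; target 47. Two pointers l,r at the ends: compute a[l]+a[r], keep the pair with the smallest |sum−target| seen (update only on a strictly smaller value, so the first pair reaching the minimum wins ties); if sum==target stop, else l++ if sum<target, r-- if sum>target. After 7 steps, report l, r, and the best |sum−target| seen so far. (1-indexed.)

l=8, r=16, best |Δ|=10

l=1 r=16: -15+35=20 d=27 *, l++
l=2 r=16: -13+35=22 d=25 *, l++
l=3 r=16: -10+35=25 d=22 *, l++
l=4 r=16: -8+35=27 d=20 *, l++
l=5 r=16: -7+35=28 d=19 *, l++
l=6 r=16: -3+35=32 d=15 *, l++
l=7 r=16: 2+35=37 d=10 *, l++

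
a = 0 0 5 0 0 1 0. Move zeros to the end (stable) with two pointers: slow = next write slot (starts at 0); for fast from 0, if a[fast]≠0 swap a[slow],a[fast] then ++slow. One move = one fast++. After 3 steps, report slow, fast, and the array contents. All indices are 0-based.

slow=1, fast=3, a=[5, 0, 0, 0, 0, 1, 0]

slow=0 fast=0: a[fast]=0, fast++
slow=0 fast=1: a[fast]=0, fast++
slow=0 fast=2: a[fast]=5≠0 swap→a[0]=5, slow++,fast++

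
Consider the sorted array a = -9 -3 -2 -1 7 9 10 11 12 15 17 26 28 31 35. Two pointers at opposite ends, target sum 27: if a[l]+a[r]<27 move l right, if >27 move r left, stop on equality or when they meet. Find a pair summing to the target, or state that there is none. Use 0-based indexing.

[0,14] -9+35=26 <27 → l++
[1,14] -3+35=32 >27 → r--
[1,13] -3+31=28 >27 → r--
[1,12] -3+28=25 <27 → l++
[2,12] -2+28=26 <27 → l++
[3,12] -1+28=27 → found

(-1, 28)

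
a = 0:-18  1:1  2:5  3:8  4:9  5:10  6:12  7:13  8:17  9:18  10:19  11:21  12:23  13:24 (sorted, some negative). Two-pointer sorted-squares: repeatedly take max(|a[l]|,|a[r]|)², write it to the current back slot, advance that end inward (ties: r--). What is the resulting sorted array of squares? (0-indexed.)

[0,13] |-18|<=|24| out[13]=576 → r--
[0,12] |-18|<=|23| out[12]=529 → r--
[0,11] |-18|<=|21| out[11]=441 → r--
[0,10] |-18|<=|19| out[10]=361 → r--
[0,9] |-18|<=|18| out[9]=324 → r--
[0,8] |-18|>|17| out[8]=324 → l++
[1,8] |1|<=|17| out[7]=289 → r--
[1,7] |1|<=|13| out[6]=169 → r--
[1,6] |1|<=|12| out[5]=144 → r--
[1,5] |1|<=|10| out[4]=100 → r--
[1,4] |1|<=|9| out[3]=81 → r--
[1,3] |1|<=|8| out[2]=64 → r--
[1,2] |1|<=|5| out[1]=25 → r--
[1,1] |1|<=|1| out[0]=1 → r--

[1, 25, 64, 81, 100, 144, 169, 289, 324, 324, 361, 441, 529, 576]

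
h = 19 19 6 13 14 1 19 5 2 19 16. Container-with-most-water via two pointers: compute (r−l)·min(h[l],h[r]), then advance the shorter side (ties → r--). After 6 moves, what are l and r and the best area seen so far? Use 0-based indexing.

[0,10] min(19,16)*10=160 best=160 * → r--
[0,9] min(19,19)*9=171 best=171 * → r--
[0,8] min(19,2)*8=16 best=171 → r--
[0,7] min(19,5)*7=35 best=171 → r--
[0,6] min(19,19)*6=114 best=171 → r--
[0,5] min(19,1)*5=5 best=171 → r--

l=0, r=4, best area=171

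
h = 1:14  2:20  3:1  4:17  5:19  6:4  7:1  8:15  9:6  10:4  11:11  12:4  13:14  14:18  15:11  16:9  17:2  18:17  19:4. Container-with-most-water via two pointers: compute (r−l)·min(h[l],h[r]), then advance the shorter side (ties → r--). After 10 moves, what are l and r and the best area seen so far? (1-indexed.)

l=2, r=10, best area=272

l=1 r=19: min(14,4)*18=72 best=72 *, r--
l=1 r=18: min(14,17)*17=238 best=238 *, l++
l=2 r=18: min(20,17)*16=272 best=272 *, r--
l=2 r=17: min(20,2)*15=30 best=272, r--
l=2 r=16: min(20,9)*14=126 best=272, r--
l=2 r=15: min(20,11)*13=143 best=272, r--
l=2 r=14: min(20,18)*12=216 best=272, r--
l=2 r=13: min(20,14)*11=154 best=272, r--
l=2 r=12: min(20,4)*10=40 best=272, r--
l=2 r=11: min(20,11)*9=99 best=272, r--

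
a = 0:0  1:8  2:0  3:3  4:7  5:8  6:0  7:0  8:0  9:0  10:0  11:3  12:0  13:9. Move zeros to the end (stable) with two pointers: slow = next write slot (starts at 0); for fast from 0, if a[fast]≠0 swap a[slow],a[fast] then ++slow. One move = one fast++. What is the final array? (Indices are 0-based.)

slow=0 fast=0: a[fast]=0, fast++
slow=0 fast=1: a[fast]=8≠0 swap→a[0]=8, slow++,fast++
slow=1 fast=2: a[fast]=0, fast++
slow=1 fast=3: a[fast]=3≠0 swap→a[1]=3, slow++,fast++
slow=2 fast=4: a[fast]=7≠0 swap→a[2]=7, slow++,fast++
slow=3 fast=5: a[fast]=8≠0 swap→a[3]=8, slow++,fast++
slow=4 fast=6: a[fast]=0, fast++
slow=4 fast=7: a[fast]=0, fast++
slow=4 fast=8: a[fast]=0, fast++
slow=4 fast=9: a[fast]=0, fast++
slow=4 fast=10: a[fast]=0, fast++
slow=4 fast=11: a[fast]=3≠0 swap→a[4]=3, slow++,fast++
slow=5 fast=12: a[fast]=0, fast++
slow=5 fast=13: a[fast]=9≠0 swap→a[5]=9, slow++,fast++

[8, 3, 7, 8, 3, 9, 0, 0, 0, 0, 0, 0, 0, 0]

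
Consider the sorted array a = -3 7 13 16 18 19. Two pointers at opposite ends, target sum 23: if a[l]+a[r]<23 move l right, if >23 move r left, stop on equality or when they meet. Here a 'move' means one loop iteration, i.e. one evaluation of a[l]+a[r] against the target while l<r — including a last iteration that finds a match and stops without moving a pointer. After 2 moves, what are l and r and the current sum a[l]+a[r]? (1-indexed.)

[1,6] -3+19=16 <23 → l++
[2,6] 7+19=26 >23 → r--

l=2, r=5, sum=25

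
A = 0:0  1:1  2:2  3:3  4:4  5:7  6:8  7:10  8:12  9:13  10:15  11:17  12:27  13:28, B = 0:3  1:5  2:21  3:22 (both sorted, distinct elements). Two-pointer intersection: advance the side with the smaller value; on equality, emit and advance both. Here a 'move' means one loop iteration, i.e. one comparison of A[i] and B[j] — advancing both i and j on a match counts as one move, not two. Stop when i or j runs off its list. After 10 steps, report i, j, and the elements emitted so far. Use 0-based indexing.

i=0 j=0: 0<3, i++
i=1 j=0: 1<3, i++
i=2 j=0: 2<3, i++
i=3 j=0: 3==3 emit, i++,j++
i=4 j=1: 4<5, i++
i=5 j=1: 7>5, j++
i=5 j=2: 7<21, i++
i=6 j=2: 8<21, i++
i=7 j=2: 10<21, i++
i=8 j=2: 12<21, i++

i=9, j=2, emitted=[3]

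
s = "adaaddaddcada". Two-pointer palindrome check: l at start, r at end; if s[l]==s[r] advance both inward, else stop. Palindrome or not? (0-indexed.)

l=0 r=12: 'a'=='a', l++,r--
l=1 r=11: 'd'=='d', l++,r--
l=2 r=10: 'a'=='a', l++,r--
l=3 r=9: 'a'!='c', stop

not a palindrome (mismatch at 3,9)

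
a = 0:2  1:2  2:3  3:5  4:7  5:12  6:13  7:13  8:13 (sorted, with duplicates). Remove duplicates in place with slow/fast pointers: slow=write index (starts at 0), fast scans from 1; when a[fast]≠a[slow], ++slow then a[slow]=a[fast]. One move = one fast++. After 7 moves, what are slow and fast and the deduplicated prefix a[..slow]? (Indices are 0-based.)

slow=5, fast=8, prefix=[2, 3, 5, 7, 12, 13]

slow=0 fast=1: a[fast]=2=a[slow] dup, fast++
slow=0 fast=2: a[fast]=3≠a[slow]=2 write a[1]=3, slow++,fast++
slow=1 fast=3: a[fast]=5≠a[slow]=3 write a[2]=5, slow++,fast++
slow=2 fast=4: a[fast]=7≠a[slow]=5 write a[3]=7, slow++,fast++
slow=3 fast=5: a[fast]=12≠a[slow]=7 write a[4]=12, slow++,fast++
slow=4 fast=6: a[fast]=13≠a[slow]=12 write a[5]=13, slow++,fast++
slow=5 fast=7: a[fast]=13=a[slow] dup, fast++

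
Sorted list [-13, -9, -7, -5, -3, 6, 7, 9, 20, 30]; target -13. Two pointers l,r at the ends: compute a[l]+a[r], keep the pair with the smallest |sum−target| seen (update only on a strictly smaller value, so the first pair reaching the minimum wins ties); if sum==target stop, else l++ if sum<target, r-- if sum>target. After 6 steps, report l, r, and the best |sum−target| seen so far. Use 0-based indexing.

l=0 r=9: -13+30=17 d=30 *, r--
l=0 r=8: -13+20=7 d=20 *, r--
l=0 r=7: -13+9=-4 d=9 *, r--
l=0 r=6: -13+7=-6 d=7 *, r--
l=0 r=5: -13+6=-7 d=6 *, r--
l=0 r=4: -13+-3=-16 d=3 *, l++

l=1, r=4, best |Δ|=3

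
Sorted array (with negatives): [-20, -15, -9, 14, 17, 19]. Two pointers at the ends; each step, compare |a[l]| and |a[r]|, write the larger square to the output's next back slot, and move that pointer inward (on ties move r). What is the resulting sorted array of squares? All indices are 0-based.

[81, 196, 225, 289, 361, 400]

l=0 r=5: |-20|>|19| out[5]=400, l++
l=1 r=5: |-15|<=|19| out[4]=361, r--
l=1 r=4: |-15|<=|17| out[3]=289, r--
l=1 r=3: |-15|>|14| out[2]=225, l++
l=2 r=3: |-9|<=|14| out[1]=196, r--
l=2 r=2: |-9|<=|-9| out[0]=81, r--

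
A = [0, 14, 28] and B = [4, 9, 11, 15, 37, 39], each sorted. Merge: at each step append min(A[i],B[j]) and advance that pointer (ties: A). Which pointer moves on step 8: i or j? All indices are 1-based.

j

[i=1,j=1] A[i]=0<=B[j]=4 take 0 → i++
[i=2,j=1] A[i]=14>B[j]=4 take 4 → j++
[i=2,j=2] A[i]=14>B[j]=9 take 9 → j++
[i=2,j=3] A[i]=14>B[j]=11 take 11 → j++
[i=2,j=4] A[i]=14<=B[j]=15 take 14 → i++
[i=3,j=4] A[i]=28>B[j]=15 take 15 → j++
[i=3,j=5] A[i]=28<=B[j]=37 take 28 → i++
[i=4,j=5] A done, take B[j]=37 → j++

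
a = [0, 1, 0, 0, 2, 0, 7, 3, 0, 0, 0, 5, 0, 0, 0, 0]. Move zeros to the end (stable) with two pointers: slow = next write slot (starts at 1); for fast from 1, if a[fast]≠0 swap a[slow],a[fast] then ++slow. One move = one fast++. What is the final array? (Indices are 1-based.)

[1, 2, 7, 3, 5, 0, 0, 0, 0, 0, 0, 0, 0, 0, 0, 0]

(s=1,f=1) a[fast]=0 → fast++
(s=1,f=2) a[fast]=1≠0 swap→a[1]=1 → slow++,fast++
(s=2,f=3) a[fast]=0 → fast++
(s=2,f=4) a[fast]=0 → fast++
(s=2,f=5) a[fast]=2≠0 swap→a[2]=2 → slow++,fast++
(s=3,f=6) a[fast]=0 → fast++
(s=3,f=7) a[fast]=7≠0 swap→a[3]=7 → slow++,fast++
(s=4,f=8) a[fast]=3≠0 swap→a[4]=3 → slow++,fast++
(s=5,f=9) a[fast]=0 → fast++
(s=5,f=10) a[fast]=0 → fast++
(s=5,f=11) a[fast]=0 → fast++
(s=5,f=12) a[fast]=5≠0 swap→a[5]=5 → slow++,fast++
(s=6,f=13) a[fast]=0 → fast++
(s=6,f=14) a[fast]=0 → fast++
(s=6,f=15) a[fast]=0 → fast++
(s=6,f=16) a[fast]=0 → fast++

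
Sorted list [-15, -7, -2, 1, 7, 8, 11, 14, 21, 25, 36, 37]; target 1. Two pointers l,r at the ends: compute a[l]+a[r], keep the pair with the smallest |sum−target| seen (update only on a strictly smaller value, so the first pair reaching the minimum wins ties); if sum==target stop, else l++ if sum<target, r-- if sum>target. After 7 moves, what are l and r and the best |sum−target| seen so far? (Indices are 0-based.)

l=0 r=11: -15+37=22 d=21 *, r--
l=0 r=10: -15+36=21 d=20 *, r--
l=0 r=9: -15+25=10 d=9 *, r--
l=0 r=8: -15+21=6 d=5 *, r--
l=0 r=7: -15+14=-1 d=2 *, l++
l=1 r=7: -7+14=7 d=6, r--
l=1 r=6: -7+11=4 d=3, r--

l=1, r=5, best |Δ|=2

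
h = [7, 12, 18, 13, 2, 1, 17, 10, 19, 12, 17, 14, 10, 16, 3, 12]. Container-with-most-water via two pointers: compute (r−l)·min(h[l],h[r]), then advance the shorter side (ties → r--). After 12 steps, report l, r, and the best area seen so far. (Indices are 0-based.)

[0,15] min(7,12)*15=105 best=105 * → l++
[1,15] min(12,12)*14=168 best=168 * → r--
[1,14] min(12,3)*13=39 best=168 → r--
[1,13] min(12,16)*12=144 best=168 → l++
[2,13] min(18,16)*11=176 best=176 * → r--
[2,12] min(18,10)*10=100 best=176 → r--
[2,11] min(18,14)*9=126 best=176 → r--
[2,10] min(18,17)*8=136 best=176 → r--
[2,9] min(18,12)*7=84 best=176 → r--
[2,8] min(18,19)*6=108 best=176 → l++
[3,8] min(13,19)*5=65 best=176 → l++
[4,8] min(2,19)*4=8 best=176 → l++

l=5, r=8, best area=176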